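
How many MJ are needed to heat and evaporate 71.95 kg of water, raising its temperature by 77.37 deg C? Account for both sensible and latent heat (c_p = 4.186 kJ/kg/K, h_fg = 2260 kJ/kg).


E = m_water * (4.186 * dT + 2260) / 1000
= 71.95 * (4.186 * 77.37 + 2260) / 1000
= 185.9095 MJ

185.9095 MJ


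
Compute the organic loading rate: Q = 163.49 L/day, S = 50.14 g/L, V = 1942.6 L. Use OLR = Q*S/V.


OLR = Q * S / V
= 163.49 * 50.14 / 1942.6
= 4.2198 g/L/day

4.2198 g/L/day


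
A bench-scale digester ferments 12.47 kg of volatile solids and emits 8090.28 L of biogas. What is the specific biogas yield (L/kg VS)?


Y = V / VS
= 8090.28 / 12.47
= 648.7795 L/kg VS

648.7795 L/kg VS


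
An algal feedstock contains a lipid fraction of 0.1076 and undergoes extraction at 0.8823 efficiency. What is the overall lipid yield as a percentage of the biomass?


Y = lipid_content * extraction_eff * 100
= 0.1076 * 0.8823 * 100
= 9.4935%

9.4935%


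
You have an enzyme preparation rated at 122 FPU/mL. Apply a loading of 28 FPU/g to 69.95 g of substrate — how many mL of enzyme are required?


V = dosage * m_sub / activity
V = 28 * 69.95 / 122
V = 16.0541 mL

16.0541 mL


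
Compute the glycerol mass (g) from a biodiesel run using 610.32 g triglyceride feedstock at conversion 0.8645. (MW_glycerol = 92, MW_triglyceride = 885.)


glycerol = oil * conv * (92/885)
= 610.32 * 0.8645 * 92 / 885
= 54.8488 g

54.8488 g


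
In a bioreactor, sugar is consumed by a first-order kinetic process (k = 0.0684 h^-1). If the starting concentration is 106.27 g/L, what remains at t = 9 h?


S = S0 * exp(-k * t)
S = 106.27 * exp(-0.0684 * 9)
S = 57.4194 g/L

57.4194 g/L


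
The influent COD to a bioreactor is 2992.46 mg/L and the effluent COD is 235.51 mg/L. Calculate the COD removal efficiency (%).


eta = (COD_in - COD_out) / COD_in * 100
= (2992.46 - 235.51) / 2992.46 * 100
= 92.1299%

92.1299%


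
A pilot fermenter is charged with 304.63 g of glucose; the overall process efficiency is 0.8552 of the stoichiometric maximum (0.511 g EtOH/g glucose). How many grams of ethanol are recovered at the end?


Actual ethanol: m = 0.511 * 304.63 * 0.8552
m = 133.1255 g

133.1255 g


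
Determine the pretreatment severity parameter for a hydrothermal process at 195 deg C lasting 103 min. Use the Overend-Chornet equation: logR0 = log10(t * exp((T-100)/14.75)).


logR0 = log10(t * exp((T - 100) / 14.75))
= log10(103 * exp((195 - 100) / 14.75))
= 4.8100

4.8100


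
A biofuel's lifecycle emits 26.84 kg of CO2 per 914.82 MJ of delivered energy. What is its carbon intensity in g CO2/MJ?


CI = CO2 * 1000 / E
= 26.84 * 1000 / 914.82
= 29.3391 g CO2/MJ

29.3391 g CO2/MJ


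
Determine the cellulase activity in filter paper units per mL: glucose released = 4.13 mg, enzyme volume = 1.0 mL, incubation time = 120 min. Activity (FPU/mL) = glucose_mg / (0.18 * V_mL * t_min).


Activity = glucose_mg / (0.18 mg/umol * V_mL * t_min)
= 4.13 / (0.18 * 1.0 * 120)
= 0.1912 FPU/mL

0.1912 FPU/mL


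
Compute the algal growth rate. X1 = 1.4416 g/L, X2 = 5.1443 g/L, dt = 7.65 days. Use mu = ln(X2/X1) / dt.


mu = ln(X2/X1) / dt
= ln(5.1443/1.4416) / 7.65
= 0.1663 per day

0.1663 per day


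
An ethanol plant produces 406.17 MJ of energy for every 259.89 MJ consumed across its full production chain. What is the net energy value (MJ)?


NEV = E_out - E_in
= 406.17 - 259.89
= 146.2800 MJ

146.2800 MJ


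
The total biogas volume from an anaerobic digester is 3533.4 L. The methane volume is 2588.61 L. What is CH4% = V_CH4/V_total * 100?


CH4% = V_CH4 / V_total * 100
= 2588.61 / 3533.4 * 100
= 73.2612%

73.2612%


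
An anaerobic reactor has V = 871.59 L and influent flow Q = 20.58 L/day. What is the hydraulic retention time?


HRT = V / Q
= 871.59 / 20.58
= 42.3513 days

42.3513 days


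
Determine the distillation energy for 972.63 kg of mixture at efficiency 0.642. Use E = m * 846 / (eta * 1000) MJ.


E = m * 846 / (eta * 1000)
= 972.63 * 846 / (0.642 * 1000)
= 1281.6900 MJ

1281.6900 MJ


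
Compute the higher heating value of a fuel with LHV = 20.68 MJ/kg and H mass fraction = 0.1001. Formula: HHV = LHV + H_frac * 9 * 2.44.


HHV = LHV + H_frac * 9 * 2.44
= 20.68 + 0.1001 * 9 * 2.44
= 22.8782 MJ/kg

22.8782 MJ/kg


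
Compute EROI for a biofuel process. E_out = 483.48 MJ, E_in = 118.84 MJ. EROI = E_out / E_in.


EROI = E_out / E_in
= 483.48 / 118.84
= 4.0683

4.0683


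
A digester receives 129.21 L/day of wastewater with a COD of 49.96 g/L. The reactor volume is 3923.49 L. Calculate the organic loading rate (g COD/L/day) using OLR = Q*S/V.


OLR = Q * S / V
= 129.21 * 49.96 / 3923.49
= 1.6453 g/L/day

1.6453 g/L/day


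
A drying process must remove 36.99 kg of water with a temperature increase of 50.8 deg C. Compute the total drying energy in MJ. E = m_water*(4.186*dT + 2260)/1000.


E = m_water * (4.186 * dT + 2260) / 1000
= 36.99 * (4.186 * 50.8 + 2260) / 1000
= 91.4633 MJ

91.4633 MJ


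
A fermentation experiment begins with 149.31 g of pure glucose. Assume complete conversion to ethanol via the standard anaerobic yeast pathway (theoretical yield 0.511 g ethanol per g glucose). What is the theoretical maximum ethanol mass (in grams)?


Theoretical ethanol yield: m_EtOH = 0.511 * m_glucose
m_EtOH = 0.511 * 149.31 = 76.2974 g

76.2974 g


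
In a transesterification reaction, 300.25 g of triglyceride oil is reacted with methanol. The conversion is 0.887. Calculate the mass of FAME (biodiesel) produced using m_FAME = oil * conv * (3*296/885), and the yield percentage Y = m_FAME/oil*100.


m_FAME = oil * conv * (3 * 296 / 885) = oil * conv * (888/885)
= 300.25 * 0.887 * 888 / 885
= 267.2245 g
Y = m_FAME / oil * 100 = conv * (888/885) * 100
= 0.887 * 888 / 885 * 100
= 89.00%

267.2245 g FAME; Y = 89.00%


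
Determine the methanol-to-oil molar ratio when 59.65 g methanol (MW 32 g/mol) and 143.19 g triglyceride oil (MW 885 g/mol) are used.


Molar ratio = n_MeOH / n_oil = (MeOH/32) / (oil/885) = (MeOH * 885) / (32 * oil)
= (59.65 * 885) / (32 * 143.19)
= 11.5210

11.5210


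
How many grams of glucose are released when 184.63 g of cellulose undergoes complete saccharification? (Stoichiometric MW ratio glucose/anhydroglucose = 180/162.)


glucose = cellulose * 180/162
= 184.63 * 180/162
= 205.1444 g

205.1444 g


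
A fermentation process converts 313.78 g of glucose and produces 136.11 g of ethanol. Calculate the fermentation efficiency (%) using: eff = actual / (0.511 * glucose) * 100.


Fermentation efficiency = (actual / (0.511 * glucose)) * 100
= (136.11 / (0.511 * 313.78)) * 100
= 84.8875%

84.8875%


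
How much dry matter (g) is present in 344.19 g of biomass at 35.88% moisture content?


Wd = Ww * (1 - MC/100)
= 344.19 * (1 - 35.88/100)
= 220.6946 g

220.6946 g


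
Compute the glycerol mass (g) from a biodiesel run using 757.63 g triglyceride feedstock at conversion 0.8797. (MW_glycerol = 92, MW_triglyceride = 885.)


glycerol = oil * conv * (92/885)
= 757.63 * 0.8797 * 92 / 885
= 69.2845 g

69.2845 g


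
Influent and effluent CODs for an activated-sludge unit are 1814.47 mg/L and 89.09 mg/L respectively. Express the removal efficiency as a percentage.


eta = (COD_in - COD_out) / COD_in * 100
= (1814.47 - 89.09) / 1814.47 * 100
= 95.0900%

95.0900%


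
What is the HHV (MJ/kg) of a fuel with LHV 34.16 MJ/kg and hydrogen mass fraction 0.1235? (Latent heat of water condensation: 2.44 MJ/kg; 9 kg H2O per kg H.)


HHV = LHV + H_frac * 9 * 2.44
= 34.16 + 0.1235 * 9 * 2.44
= 36.8721 MJ/kg

36.8721 MJ/kg


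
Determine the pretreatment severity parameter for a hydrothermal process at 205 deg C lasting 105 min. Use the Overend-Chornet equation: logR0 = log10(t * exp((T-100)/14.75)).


logR0 = log10(t * exp((T - 100) / 14.75))
= log10(105 * exp((205 - 100) / 14.75))
= 5.1128

5.1128


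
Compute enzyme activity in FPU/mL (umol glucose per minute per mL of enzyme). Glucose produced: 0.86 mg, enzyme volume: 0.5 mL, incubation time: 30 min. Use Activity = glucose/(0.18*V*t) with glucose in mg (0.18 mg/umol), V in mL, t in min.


Activity = glucose_mg / (0.18 mg/umol * V_mL * t_min)
= 0.86 / (0.18 * 0.5 * 30)
= 0.3185 FPU/mL

0.3185 FPU/mL


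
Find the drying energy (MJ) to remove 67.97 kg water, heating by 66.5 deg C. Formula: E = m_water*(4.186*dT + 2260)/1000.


E = m_water * (4.186 * dT + 2260) / 1000
= 67.97 * (4.186 * 66.5 + 2260) / 1000
= 172.5329 MJ

172.5329 MJ


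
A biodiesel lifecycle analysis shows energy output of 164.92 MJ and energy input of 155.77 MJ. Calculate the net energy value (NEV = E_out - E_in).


NEV = E_out - E_in
= 164.92 - 155.77
= 9.1500 MJ

9.1500 MJ


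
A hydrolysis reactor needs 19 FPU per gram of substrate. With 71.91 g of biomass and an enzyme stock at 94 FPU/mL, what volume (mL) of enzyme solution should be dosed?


V = dosage * m_sub / activity
V = 19 * 71.91 / 94
V = 14.5350 mL

14.5350 mL


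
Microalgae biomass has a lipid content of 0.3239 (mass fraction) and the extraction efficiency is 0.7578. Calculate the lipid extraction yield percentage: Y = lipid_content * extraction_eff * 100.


Y = lipid_content * extraction_eff * 100
= 0.3239 * 0.7578 * 100
= 24.5451%

24.5451%


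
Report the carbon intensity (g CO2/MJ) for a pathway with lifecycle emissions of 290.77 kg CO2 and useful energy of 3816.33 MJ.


CI = CO2 * 1000 / E
= 290.77 * 1000 / 3816.33
= 76.1910 g CO2/MJ

76.1910 g CO2/MJ


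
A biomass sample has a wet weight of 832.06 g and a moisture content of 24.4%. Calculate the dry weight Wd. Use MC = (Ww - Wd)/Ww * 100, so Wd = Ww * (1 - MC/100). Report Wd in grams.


Wd = Ww * (1 - MC/100)
= 832.06 * (1 - 24.4/100)
= 629.0374 g

629.0374 g


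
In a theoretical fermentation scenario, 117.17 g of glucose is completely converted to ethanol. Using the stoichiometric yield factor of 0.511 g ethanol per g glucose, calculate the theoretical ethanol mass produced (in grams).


Theoretical ethanol yield: m_EtOH = 0.511 * m_glucose
m_EtOH = 0.511 * 117.17 = 59.8739 g

59.8739 g


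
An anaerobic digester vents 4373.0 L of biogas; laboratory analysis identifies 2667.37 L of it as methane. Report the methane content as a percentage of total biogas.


CH4% = V_CH4 / V_total * 100
= 2667.37 / 4373.0 * 100
= 60.9963%

60.9963%


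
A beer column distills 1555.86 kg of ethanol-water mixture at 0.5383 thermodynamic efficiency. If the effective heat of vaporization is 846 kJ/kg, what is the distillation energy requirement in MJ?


E = m * 846 / (eta * 1000)
= 1555.86 * 846 / (0.5383 * 1000)
= 2445.2119 MJ

2445.2119 MJ


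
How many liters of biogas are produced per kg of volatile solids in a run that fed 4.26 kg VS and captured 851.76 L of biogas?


Y = V / VS
= 851.76 / 4.26
= 199.9437 L/kg VS

199.9437 L/kg VS


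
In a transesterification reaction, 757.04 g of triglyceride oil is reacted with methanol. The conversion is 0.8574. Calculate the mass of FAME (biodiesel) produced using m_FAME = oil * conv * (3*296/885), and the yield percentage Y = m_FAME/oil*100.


m_FAME = oil * conv * (3 * 296 / 885) = oil * conv * (888/885)
= 757.04 * 0.8574 * 888 / 885
= 651.2864 g
Y = m_FAME / oil * 100 = conv * (888/885) * 100
= 0.8574 * 888 / 885 * 100
= 86.03%

651.2864 g FAME; Y = 86.03%


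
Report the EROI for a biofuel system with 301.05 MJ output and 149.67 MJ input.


EROI = E_out / E_in
= 301.05 / 149.67
= 2.0114

2.0114


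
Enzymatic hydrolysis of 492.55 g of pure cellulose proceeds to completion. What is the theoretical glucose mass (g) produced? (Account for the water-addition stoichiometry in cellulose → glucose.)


glucose = cellulose * 180/162
= 492.55 * 180/162
= 547.2778 g

547.2778 g


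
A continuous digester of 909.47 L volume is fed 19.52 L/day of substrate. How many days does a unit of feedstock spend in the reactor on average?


HRT = V / Q
= 909.47 / 19.52
= 46.5917 days

46.5917 days


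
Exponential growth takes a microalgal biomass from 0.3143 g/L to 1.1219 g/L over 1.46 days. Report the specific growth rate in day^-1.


mu = ln(X2/X1) / dt
= ln(1.1219/0.3143) / 1.46
= 0.8715 per day

0.8715 per day


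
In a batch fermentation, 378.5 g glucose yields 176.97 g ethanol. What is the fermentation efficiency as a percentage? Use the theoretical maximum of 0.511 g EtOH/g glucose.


Fermentation efficiency = (actual / (0.511 * glucose)) * 100
= (176.97 / (0.511 * 378.5)) * 100
= 91.4983%

91.4983%


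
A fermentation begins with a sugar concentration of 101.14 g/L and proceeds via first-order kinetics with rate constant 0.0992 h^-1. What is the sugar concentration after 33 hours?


S = S0 * exp(-k * t)
S = 101.14 * exp(-0.0992 * 33)
S = 3.8302 g/L

3.8302 g/L


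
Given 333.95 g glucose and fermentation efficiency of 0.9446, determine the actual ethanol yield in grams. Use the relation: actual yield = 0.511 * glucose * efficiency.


Actual ethanol: m = 0.511 * 333.95 * 0.9446
m = 161.1945 g

161.1945 g


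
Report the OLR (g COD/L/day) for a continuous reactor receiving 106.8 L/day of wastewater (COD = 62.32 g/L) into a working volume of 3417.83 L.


OLR = Q * S / V
= 106.8 * 62.32 / 3417.83
= 1.9474 g/L/day

1.9474 g/L/day


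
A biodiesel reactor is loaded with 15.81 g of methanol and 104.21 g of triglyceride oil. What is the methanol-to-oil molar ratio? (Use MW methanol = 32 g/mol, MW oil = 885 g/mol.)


Molar ratio = n_MeOH / n_oil = (MeOH/32) / (oil/885) = (MeOH * 885) / (32 * oil)
= (15.81 * 885) / (32 * 104.21)
= 4.1958

4.1958


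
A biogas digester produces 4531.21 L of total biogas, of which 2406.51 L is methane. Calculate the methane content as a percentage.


CH4% = V_CH4 / V_total * 100
= 2406.51 / 4531.21 * 100
= 53.1097%

53.1097%


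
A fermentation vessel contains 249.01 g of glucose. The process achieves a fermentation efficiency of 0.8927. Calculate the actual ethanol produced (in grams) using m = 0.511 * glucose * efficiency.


Actual ethanol: m = 0.511 * 249.01 * 0.8927
m = 113.5908 g

113.5908 g


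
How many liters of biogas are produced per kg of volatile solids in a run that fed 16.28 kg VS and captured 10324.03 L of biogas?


Y = V / VS
= 10324.03 / 16.28
= 634.1542 L/kg VS

634.1542 L/kg VS


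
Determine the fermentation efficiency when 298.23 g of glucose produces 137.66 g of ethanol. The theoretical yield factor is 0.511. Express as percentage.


Fermentation efficiency = (actual / (0.511 * glucose)) * 100
= (137.66 / (0.511 * 298.23)) * 100
= 90.3307%

90.3307%


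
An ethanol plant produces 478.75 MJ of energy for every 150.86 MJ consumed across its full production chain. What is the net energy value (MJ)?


NEV = E_out - E_in
= 478.75 - 150.86
= 327.8900 MJ

327.8900 MJ


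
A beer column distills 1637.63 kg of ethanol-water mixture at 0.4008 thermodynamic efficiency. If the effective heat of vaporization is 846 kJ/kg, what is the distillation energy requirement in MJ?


E = m * 846 / (eta * 1000)
= 1637.63 * 846 / (0.4008 * 1000)
= 3456.6741 MJ

3456.6741 MJ


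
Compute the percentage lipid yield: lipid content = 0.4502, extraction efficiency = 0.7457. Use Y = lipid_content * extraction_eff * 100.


Y = lipid_content * extraction_eff * 100
= 0.4502 * 0.7457 * 100
= 33.5714%

33.5714%


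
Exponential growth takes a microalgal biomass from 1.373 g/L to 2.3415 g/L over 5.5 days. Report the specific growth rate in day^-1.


mu = ln(X2/X1) / dt
= ln(2.3415/1.373) / 5.5
= 0.0971 per day

0.0971 per day


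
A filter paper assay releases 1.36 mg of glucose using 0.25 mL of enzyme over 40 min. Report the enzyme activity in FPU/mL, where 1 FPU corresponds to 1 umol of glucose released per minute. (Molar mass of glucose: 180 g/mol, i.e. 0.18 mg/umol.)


Activity = glucose_mg / (0.18 mg/umol * V_mL * t_min)
= 1.36 / (0.18 * 0.25 * 40)
= 0.7556 FPU/mL

0.7556 FPU/mL


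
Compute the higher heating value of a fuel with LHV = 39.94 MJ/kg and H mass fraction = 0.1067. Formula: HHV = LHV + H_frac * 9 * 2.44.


HHV = LHV + H_frac * 9 * 2.44
= 39.94 + 0.1067 * 9 * 2.44
= 42.2831 MJ/kg

42.2831 MJ/kg


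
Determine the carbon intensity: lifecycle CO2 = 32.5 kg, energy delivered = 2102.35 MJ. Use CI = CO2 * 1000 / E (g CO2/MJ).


CI = CO2 * 1000 / E
= 32.5 * 1000 / 2102.35
= 15.4589 g CO2/MJ

15.4589 g CO2/MJ


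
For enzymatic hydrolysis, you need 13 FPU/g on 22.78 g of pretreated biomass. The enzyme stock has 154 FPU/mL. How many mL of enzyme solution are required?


V = dosage * m_sub / activity
V = 13 * 22.78 / 154
V = 1.9230 mL

1.9230 mL


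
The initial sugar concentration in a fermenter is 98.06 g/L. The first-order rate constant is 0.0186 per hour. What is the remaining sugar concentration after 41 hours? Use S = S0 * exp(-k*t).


S = S0 * exp(-k * t)
S = 98.06 * exp(-0.0186 * 41)
S = 45.7403 g/L

45.7403 g/L


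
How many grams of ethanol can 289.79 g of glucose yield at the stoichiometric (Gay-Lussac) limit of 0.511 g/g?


Theoretical ethanol yield: m_EtOH = 0.511 * m_glucose
m_EtOH = 0.511 * 289.79 = 148.0827 g

148.0827 g


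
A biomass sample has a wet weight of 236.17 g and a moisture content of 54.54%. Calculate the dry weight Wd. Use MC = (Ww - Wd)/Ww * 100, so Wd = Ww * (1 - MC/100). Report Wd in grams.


Wd = Ww * (1 - MC/100)
= 236.17 * (1 - 54.54/100)
= 107.3629 g

107.3629 g


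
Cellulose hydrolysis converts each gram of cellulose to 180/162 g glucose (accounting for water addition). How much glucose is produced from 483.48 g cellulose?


glucose = cellulose * 180/162
= 483.48 * 180/162
= 537.2000 g

537.2000 g


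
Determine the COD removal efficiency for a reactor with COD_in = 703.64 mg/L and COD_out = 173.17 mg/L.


eta = (COD_in - COD_out) / COD_in * 100
= (703.64 - 173.17) / 703.64 * 100
= 75.3894%

75.3894%


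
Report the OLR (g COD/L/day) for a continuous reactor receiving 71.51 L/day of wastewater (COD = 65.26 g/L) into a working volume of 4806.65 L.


OLR = Q * S / V
= 71.51 * 65.26 / 4806.65
= 0.9709 g/L/day

0.9709 g/L/day


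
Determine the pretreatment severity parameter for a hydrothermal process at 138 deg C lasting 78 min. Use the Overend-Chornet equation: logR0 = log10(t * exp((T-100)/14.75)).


logR0 = log10(t * exp((T - 100) / 14.75))
= log10(78 * exp((138 - 100) / 14.75))
= 3.0110

3.0110


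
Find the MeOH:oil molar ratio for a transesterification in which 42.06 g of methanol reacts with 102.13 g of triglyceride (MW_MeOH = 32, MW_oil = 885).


Molar ratio = n_MeOH / n_oil = (MeOH/32) / (oil/885) = (MeOH * 885) / (32 * oil)
= (42.06 * 885) / (32 * 102.13)
= 11.3896

11.3896


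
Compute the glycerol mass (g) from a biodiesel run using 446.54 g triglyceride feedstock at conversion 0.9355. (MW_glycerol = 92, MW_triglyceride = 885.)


glycerol = oil * conv * (92/885)
= 446.54 * 0.9355 * 92 / 885
= 43.4259 g

43.4259 g


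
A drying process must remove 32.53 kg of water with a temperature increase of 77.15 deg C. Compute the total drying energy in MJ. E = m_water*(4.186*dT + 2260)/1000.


E = m_water * (4.186 * dT + 2260) / 1000
= 32.53 * (4.186 * 77.15 + 2260) / 1000
= 84.0234 MJ

84.0234 MJ


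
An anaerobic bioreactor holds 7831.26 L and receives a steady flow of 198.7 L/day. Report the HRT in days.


HRT = V / Q
= 7831.26 / 198.7
= 39.4125 days

39.4125 days


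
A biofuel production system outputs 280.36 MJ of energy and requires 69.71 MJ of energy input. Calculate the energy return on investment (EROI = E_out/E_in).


EROI = E_out / E_in
= 280.36 / 69.71
= 4.0218

4.0218


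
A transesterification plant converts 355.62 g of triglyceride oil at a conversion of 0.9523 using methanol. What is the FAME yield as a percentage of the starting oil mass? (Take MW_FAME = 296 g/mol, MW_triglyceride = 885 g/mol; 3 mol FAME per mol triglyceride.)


m_FAME = oil * conv * (3 * 296 / 885) = oil * conv * (888/885)
= 355.62 * 0.9523 * 888 / 885
= 339.8049 g
Y = m_FAME / oil * 100 = conv * (888/885) * 100
= 0.9523 * 888 / 885 * 100
= 95.55%

95.55%


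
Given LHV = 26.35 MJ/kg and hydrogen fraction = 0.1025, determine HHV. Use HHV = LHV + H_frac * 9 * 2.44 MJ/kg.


HHV = LHV + H_frac * 9 * 2.44
= 26.35 + 0.1025 * 9 * 2.44
= 28.6009 MJ/kg

28.6009 MJ/kg


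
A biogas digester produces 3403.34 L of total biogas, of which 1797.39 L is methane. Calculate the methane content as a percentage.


CH4% = V_CH4 / V_total * 100
= 1797.39 / 3403.34 * 100
= 52.8125%

52.8125%


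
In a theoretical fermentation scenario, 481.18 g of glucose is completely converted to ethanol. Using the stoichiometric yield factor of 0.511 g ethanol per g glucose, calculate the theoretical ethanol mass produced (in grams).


Theoretical ethanol yield: m_EtOH = 0.511 * m_glucose
m_EtOH = 0.511 * 481.18 = 245.8830 g

245.8830 g


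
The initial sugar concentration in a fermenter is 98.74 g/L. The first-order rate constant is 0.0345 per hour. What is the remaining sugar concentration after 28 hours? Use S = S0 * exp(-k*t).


S = S0 * exp(-k * t)
S = 98.74 * exp(-0.0345 * 28)
S = 37.5807 g/L

37.5807 g/L


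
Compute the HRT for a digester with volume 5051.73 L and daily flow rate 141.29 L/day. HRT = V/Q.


HRT = V / Q
= 5051.73 / 141.29
= 35.7543 days

35.7543 days


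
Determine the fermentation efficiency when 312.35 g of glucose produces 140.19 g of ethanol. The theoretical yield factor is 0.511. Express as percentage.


Fermentation efficiency = (actual / (0.511 * glucose)) * 100
= (140.19 / (0.511 * 312.35)) * 100
= 87.8324%

87.8324%


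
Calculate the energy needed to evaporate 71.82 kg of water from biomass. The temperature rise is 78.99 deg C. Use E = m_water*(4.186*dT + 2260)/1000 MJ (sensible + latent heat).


E = m_water * (4.186 * dT + 2260) / 1000
= 71.82 * (4.186 * 78.99 + 2260) / 1000
= 186.0606 MJ

186.0606 MJ


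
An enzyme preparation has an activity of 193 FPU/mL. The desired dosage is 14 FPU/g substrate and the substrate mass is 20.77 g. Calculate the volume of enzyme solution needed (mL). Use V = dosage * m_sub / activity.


V = dosage * m_sub / activity
V = 14 * 20.77 / 193
V = 1.5066 mL

1.5066 mL


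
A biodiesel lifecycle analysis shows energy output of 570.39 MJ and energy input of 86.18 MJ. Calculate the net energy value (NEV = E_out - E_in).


NEV = E_out - E_in
= 570.39 - 86.18
= 484.2100 MJ

484.2100 MJ


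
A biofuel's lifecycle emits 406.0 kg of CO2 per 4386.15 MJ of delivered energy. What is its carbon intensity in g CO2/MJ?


CI = CO2 * 1000 / E
= 406.0 * 1000 / 4386.15
= 92.5641 g CO2/MJ

92.5641 g CO2/MJ


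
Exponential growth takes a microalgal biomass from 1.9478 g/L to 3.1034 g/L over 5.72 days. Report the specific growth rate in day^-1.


mu = ln(X2/X1) / dt
= ln(3.1034/1.9478) / 5.72
= 0.0814 per day

0.0814 per day


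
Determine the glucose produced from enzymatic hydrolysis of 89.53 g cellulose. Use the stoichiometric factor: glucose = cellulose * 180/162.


glucose = cellulose * 180/162
= 89.53 * 180/162
= 99.4778 g

99.4778 g


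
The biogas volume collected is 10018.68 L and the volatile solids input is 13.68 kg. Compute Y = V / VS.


Y = V / VS
= 10018.68 / 13.68
= 732.3596 L/kg VS

732.3596 L/kg VS


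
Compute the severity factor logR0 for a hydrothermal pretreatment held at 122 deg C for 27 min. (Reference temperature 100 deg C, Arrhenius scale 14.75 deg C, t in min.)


logR0 = log10(t * exp((T - 100) / 14.75))
= log10(27 * exp((122 - 100) / 14.75))
= 2.0791

2.0791


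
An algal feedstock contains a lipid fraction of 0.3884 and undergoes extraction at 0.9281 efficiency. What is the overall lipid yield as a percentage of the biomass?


Y = lipid_content * extraction_eff * 100
= 0.3884 * 0.9281 * 100
= 36.0474%

36.0474%


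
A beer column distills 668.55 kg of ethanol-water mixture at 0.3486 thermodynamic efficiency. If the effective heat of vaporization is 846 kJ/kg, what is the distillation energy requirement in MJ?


E = m * 846 / (eta * 1000)
= 668.55 * 846 / (0.3486 * 1000)
= 1622.4707 MJ

1622.4707 MJ


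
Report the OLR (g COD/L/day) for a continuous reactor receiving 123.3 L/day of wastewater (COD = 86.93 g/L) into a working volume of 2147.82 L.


OLR = Q * S / V
= 123.3 * 86.93 / 2147.82
= 4.9904 g/L/day

4.9904 g/L/day


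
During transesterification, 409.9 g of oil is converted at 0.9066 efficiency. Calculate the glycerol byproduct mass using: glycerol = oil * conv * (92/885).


glycerol = oil * conv * (92/885)
= 409.9 * 0.9066 * 92 / 885
= 38.6312 g

38.6312 g


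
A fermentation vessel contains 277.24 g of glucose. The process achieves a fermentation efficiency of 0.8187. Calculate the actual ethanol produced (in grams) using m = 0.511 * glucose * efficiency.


Actual ethanol: m = 0.511 * 277.24 * 0.8187
m = 115.9849 g

115.9849 g


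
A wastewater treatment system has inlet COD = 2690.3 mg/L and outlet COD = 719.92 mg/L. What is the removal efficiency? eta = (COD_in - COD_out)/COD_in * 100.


eta = (COD_in - COD_out) / COD_in * 100
= (2690.3 - 719.92) / 2690.3 * 100
= 73.2402%

73.2402%


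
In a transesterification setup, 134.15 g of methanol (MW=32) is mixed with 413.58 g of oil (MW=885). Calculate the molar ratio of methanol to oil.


Molar ratio = n_MeOH / n_oil = (MeOH/32) / (oil/885) = (MeOH * 885) / (32 * oil)
= (134.15 * 885) / (32 * 413.58)
= 8.9707

8.9707


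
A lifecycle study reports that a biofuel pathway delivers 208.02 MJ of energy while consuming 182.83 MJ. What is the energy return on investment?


EROI = E_out / E_in
= 208.02 / 182.83
= 1.1378

1.1378


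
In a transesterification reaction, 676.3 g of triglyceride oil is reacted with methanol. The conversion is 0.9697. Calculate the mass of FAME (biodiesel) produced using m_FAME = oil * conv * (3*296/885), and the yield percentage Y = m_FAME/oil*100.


m_FAME = oil * conv * (3 * 296 / 885) = oil * conv * (888/885)
= 676.3 * 0.9697 * 888 / 885
= 658.0312 g
Y = m_FAME / oil * 100 = conv * (888/885) * 100
= 0.9697 * 888 / 885 * 100
= 97.30%

658.0312 g FAME; Y = 97.30%


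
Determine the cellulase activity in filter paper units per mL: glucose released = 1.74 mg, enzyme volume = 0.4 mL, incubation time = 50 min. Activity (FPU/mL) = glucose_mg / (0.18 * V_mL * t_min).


Activity = glucose_mg / (0.18 mg/umol * V_mL * t_min)
= 1.74 / (0.18 * 0.4 * 50)
= 0.4833 FPU/mL

0.4833 FPU/mL


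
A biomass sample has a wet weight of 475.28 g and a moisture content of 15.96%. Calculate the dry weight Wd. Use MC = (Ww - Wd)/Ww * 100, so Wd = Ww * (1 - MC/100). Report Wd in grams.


Wd = Ww * (1 - MC/100)
= 475.28 * (1 - 15.96/100)
= 399.4253 g

399.4253 g


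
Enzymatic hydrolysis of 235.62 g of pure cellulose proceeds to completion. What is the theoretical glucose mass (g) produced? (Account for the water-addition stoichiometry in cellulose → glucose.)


glucose = cellulose * 180/162
= 235.62 * 180/162
= 261.8000 g

261.8000 g


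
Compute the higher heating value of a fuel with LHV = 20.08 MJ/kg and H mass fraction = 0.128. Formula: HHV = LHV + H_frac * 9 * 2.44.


HHV = LHV + H_frac * 9 * 2.44
= 20.08 + 0.128 * 9 * 2.44
= 22.8909 MJ/kg

22.8909 MJ/kg


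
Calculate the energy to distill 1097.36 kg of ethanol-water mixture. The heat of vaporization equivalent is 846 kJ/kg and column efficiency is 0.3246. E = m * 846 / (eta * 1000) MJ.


E = m * 846 / (eta * 1000)
= 1097.36 * 846 / (0.3246 * 1000)
= 2860.0325 MJ

2860.0325 MJ


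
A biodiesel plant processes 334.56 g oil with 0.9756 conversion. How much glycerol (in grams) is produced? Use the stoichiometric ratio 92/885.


glycerol = oil * conv * (92/885)
= 334.56 * 0.9756 * 92 / 885
= 33.9305 g

33.9305 g


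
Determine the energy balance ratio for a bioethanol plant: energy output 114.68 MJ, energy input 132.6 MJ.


EROI = E_out / E_in
= 114.68 / 132.6
= 0.8649

0.8649


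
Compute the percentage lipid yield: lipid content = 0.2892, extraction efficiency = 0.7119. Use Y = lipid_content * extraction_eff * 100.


Y = lipid_content * extraction_eff * 100
= 0.2892 * 0.7119 * 100
= 20.5881%

20.5881%


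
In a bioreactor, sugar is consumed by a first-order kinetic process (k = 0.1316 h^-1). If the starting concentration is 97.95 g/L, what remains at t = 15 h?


S = S0 * exp(-k * t)
S = 97.95 * exp(-0.1316 * 15)
S = 13.6053 g/L

13.6053 g/L


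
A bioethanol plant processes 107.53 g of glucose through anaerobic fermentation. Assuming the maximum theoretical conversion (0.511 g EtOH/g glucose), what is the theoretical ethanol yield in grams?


Theoretical ethanol yield: m_EtOH = 0.511 * m_glucose
m_EtOH = 0.511 * 107.53 = 54.9478 g

54.9478 g


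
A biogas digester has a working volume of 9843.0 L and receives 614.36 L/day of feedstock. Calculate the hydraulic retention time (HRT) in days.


HRT = V / Q
= 9843.0 / 614.36
= 16.0216 days

16.0216 days


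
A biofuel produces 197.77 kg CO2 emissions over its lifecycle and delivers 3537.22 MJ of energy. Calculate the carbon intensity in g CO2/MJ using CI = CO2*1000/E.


CI = CO2 * 1000 / E
= 197.77 * 1000 / 3537.22
= 55.9111 g CO2/MJ

55.9111 g CO2/MJ


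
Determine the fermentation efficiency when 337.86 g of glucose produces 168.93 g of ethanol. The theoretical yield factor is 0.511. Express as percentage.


Fermentation efficiency = (actual / (0.511 * glucose)) * 100
= (168.93 / (0.511 * 337.86)) * 100
= 97.8474%

97.8474%


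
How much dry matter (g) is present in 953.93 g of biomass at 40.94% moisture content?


Wd = Ww * (1 - MC/100)
= 953.93 * (1 - 40.94/100)
= 563.3911 g

563.3911 g


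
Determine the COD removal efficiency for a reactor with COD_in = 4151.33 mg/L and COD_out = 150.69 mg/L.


eta = (COD_in - COD_out) / COD_in * 100
= (4151.33 - 150.69) / 4151.33 * 100
= 96.3701%

96.3701%


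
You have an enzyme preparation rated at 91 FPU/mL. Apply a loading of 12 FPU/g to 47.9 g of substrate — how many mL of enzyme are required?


V = dosage * m_sub / activity
V = 12 * 47.9 / 91
V = 6.3165 mL

6.3165 mL


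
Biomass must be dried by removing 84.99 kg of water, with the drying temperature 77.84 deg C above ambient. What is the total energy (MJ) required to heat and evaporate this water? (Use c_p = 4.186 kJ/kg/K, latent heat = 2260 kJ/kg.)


E = m_water * (4.186 * dT + 2260) / 1000
= 84.99 * (4.186 * 77.84 + 2260) / 1000
= 219.7704 MJ

219.7704 MJ


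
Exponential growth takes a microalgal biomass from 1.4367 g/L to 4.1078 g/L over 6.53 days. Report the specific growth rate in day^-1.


mu = ln(X2/X1) / dt
= ln(4.1078/1.4367) / 6.53
= 0.1609 per day

0.1609 per day


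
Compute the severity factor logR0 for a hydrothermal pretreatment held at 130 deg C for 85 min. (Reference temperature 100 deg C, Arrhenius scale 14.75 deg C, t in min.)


logR0 = log10(t * exp((T - 100) / 14.75))
= log10(85 * exp((130 - 100) / 14.75))
= 2.8127

2.8127


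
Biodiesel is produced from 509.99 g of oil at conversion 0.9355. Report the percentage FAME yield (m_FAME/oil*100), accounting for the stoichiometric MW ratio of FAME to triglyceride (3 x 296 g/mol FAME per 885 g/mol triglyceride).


m_FAME = oil * conv * (3 * 296 / 885) = oil * conv * (888/885)
= 509.99 * 0.9355 * 888 / 885
= 478.7129 g
Y = m_FAME / oil * 100 = conv * (888/885) * 100
= 0.9355 * 888 / 885 * 100
= 93.87%

93.87%


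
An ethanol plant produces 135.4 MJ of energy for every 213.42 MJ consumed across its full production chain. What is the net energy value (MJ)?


NEV = E_out - E_in
= 135.4 - 213.42
= -78.0200 MJ

-78.0200 MJ


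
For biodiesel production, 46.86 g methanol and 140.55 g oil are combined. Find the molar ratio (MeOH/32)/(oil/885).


Molar ratio = n_MeOH / n_oil = (MeOH/32) / (oil/885) = (MeOH * 885) / (32 * oil)
= (46.86 * 885) / (32 * 140.55)
= 9.2207

9.2207


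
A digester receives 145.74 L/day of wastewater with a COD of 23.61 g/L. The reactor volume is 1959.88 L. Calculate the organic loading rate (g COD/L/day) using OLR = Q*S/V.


OLR = Q * S / V
= 145.74 * 23.61 / 1959.88
= 1.7557 g/L/day

1.7557 g/L/day


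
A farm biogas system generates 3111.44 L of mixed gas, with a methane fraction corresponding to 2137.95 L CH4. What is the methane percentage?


CH4% = V_CH4 / V_total * 100
= 2137.95 / 3111.44 * 100
= 68.7126%

68.7126%


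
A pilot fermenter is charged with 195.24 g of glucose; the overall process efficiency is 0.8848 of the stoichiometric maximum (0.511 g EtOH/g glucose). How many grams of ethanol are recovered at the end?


Actual ethanol: m = 0.511 * 195.24 * 0.8848
m = 88.2744 g

88.2744 g


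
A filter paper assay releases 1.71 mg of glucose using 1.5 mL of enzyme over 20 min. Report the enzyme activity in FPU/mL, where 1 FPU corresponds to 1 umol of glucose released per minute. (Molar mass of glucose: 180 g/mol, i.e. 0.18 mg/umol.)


Activity = glucose_mg / (0.18 mg/umol * V_mL * t_min)
= 1.71 / (0.18 * 1.5 * 20)
= 0.3167 FPU/mL

0.3167 FPU/mL


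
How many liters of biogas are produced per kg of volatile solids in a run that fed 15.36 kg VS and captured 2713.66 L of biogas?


Y = V / VS
= 2713.66 / 15.36
= 176.6706 L/kg VS

176.6706 L/kg VS


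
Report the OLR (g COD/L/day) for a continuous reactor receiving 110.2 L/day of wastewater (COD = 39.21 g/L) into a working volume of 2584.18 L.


OLR = Q * S / V
= 110.2 * 39.21 / 2584.18
= 1.6721 g/L/day

1.6721 g/L/day


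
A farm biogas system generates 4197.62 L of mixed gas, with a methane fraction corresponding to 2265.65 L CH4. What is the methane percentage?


CH4% = V_CH4 / V_total * 100
= 2265.65 / 4197.62 * 100
= 53.9746%

53.9746%


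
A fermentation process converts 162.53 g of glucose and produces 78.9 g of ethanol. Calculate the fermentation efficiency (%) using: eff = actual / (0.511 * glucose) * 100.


Fermentation efficiency = (actual / (0.511 * glucose)) * 100
= (78.9 / (0.511 * 162.53)) * 100
= 94.9998%

94.9998%


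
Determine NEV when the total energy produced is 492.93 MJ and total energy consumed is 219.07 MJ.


NEV = E_out - E_in
= 492.93 - 219.07
= 273.8600 MJ

273.8600 MJ


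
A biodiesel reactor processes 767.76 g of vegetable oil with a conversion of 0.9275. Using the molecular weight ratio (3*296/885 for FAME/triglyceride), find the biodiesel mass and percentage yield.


m_FAME = oil * conv * (3 * 296 / 885) = oil * conv * (888/885)
= 767.76 * 0.9275 * 888 / 885
= 714.5113 g
Y = m_FAME / oil * 100 = conv * (888/885) * 100
= 0.9275 * 888 / 885 * 100
= 93.06%

714.5113 g FAME; Y = 93.06%


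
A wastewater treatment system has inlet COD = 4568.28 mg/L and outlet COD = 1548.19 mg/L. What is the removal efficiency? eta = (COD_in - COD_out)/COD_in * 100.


eta = (COD_in - COD_out) / COD_in * 100
= (4568.28 - 1548.19) / 4568.28 * 100
= 66.1100%

66.1100%


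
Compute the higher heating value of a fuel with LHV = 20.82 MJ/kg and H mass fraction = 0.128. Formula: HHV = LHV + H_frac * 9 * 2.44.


HHV = LHV + H_frac * 9 * 2.44
= 20.82 + 0.128 * 9 * 2.44
= 23.6309 MJ/kg

23.6309 MJ/kg


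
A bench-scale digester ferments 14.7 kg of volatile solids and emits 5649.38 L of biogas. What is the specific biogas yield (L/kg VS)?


Y = V / VS
= 5649.38 / 14.7
= 384.3116 L/kg VS

384.3116 L/kg VS


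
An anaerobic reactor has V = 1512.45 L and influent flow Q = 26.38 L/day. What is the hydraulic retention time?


HRT = V / Q
= 1512.45 / 26.38
= 57.3332 days

57.3332 days


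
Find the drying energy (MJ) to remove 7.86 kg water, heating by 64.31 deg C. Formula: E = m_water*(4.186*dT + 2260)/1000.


E = m_water * (4.186 * dT + 2260) / 1000
= 7.86 * (4.186 * 64.31 + 2260) / 1000
= 19.8795 MJ

19.8795 MJ


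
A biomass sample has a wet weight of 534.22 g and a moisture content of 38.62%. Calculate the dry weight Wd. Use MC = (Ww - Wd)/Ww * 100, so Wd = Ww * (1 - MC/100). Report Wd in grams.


Wd = Ww * (1 - MC/100)
= 534.22 * (1 - 38.62/100)
= 327.9042 g

327.9042 g


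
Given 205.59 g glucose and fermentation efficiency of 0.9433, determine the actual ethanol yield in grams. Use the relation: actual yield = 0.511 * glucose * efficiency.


Actual ethanol: m = 0.511 * 205.59 * 0.9433
m = 99.0998 g

99.0998 g


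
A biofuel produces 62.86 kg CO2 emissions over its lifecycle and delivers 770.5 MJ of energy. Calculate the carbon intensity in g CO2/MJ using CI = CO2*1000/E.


CI = CO2 * 1000 / E
= 62.86 * 1000 / 770.5
= 81.5834 g CO2/MJ

81.5834 g CO2/MJ


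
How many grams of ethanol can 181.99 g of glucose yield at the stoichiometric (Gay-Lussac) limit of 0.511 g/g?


Theoretical ethanol yield: m_EtOH = 0.511 * m_glucose
m_EtOH = 0.511 * 181.99 = 92.9969 g

92.9969 g


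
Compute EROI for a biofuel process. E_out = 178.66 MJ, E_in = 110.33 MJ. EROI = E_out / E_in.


EROI = E_out / E_in
= 178.66 / 110.33
= 1.6193

1.6193


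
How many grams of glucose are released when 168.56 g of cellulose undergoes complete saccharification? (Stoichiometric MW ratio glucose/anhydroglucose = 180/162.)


glucose = cellulose * 180/162
= 168.56 * 180/162
= 187.2889 g

187.2889 g


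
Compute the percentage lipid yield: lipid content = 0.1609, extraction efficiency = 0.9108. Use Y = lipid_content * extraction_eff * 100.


Y = lipid_content * extraction_eff * 100
= 0.1609 * 0.9108 * 100
= 14.6548%

14.6548%


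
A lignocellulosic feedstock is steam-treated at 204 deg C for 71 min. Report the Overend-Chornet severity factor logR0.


logR0 = log10(t * exp((T - 100) / 14.75))
= log10(71 * exp((204 - 100) / 14.75))
= 4.9134

4.9134


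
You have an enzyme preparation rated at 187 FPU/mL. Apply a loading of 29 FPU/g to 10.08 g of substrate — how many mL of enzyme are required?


V = dosage * m_sub / activity
V = 29 * 10.08 / 187
V = 1.5632 mL

1.5632 mL


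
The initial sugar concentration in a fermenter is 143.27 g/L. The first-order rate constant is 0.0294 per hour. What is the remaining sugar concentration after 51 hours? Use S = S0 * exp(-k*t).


S = S0 * exp(-k * t)
S = 143.27 * exp(-0.0294 * 51)
S = 31.9870 g/L

31.9870 g/L


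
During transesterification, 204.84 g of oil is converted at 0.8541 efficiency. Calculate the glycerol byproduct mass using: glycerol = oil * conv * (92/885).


glycerol = oil * conv * (92/885)
= 204.84 * 0.8541 * 92 / 885
= 18.1873 g

18.1873 g


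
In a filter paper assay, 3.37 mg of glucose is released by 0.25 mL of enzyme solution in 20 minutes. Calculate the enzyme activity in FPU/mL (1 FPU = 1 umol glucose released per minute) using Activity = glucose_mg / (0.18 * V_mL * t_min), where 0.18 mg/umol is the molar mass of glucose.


Activity = glucose_mg / (0.18 mg/umol * V_mL * t_min)
= 3.37 / (0.18 * 0.25 * 20)
= 3.7444 FPU/mL

3.7444 FPU/mL


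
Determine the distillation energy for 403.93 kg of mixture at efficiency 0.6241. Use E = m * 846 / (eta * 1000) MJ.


E = m * 846 / (eta * 1000)
= 403.93 * 846 / (0.6241 * 1000)
= 547.5481 MJ

547.5481 MJ


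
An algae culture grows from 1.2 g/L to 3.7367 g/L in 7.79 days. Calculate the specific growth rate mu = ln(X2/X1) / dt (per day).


mu = ln(X2/X1) / dt
= ln(3.7367/1.2) / 7.79
= 0.1458 per day

0.1458 per day


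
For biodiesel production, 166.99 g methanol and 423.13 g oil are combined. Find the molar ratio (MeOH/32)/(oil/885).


Molar ratio = n_MeOH / n_oil = (MeOH/32) / (oil/885) = (MeOH * 885) / (32 * oil)
= (166.99 * 885) / (32 * 423.13)
= 10.9147

10.9147


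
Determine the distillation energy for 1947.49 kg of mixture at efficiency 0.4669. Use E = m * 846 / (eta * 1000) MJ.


E = m * 846 / (eta * 1000)
= 1947.49 * 846 / (0.4669 * 1000)
= 3528.7568 MJ

3528.7568 MJ
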